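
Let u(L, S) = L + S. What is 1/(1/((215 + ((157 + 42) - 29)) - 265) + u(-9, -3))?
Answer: -120/1439 ≈ -0.083391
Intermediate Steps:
1/(1/((215 + ((157 + 42) - 29)) - 265) + u(-9, -3)) = 1/(1/((215 + ((157 + 42) - 29)) - 265) + (-9 - 3)) = 1/(1/((215 + (199 - 29)) - 265) - 12) = 1/(1/((215 + 170) - 265) - 12) = 1/(1/(385 - 265) - 12) = 1/(1/120 - 12) = 1/(-1439/120) = -120/1439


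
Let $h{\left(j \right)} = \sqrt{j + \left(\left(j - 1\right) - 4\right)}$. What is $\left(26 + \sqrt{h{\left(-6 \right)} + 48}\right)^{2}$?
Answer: $\left(26 + \sqrt{48 + i \sqrt{17}}\right)^{2} \approx 1084.6 + 19.58 i$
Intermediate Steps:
$h{\left(j \right)} = \sqrt{-5 + 2 j}$ ($h{\left(j \right)} = \sqrt{j + \left(\left(-1 + j\right) - 4\right)} = \sqrt{j + \left(-5 + j\right)} = \sqrt{-5 + 2 j}$)
$\left(26 + \sqrt{h{\left(-6 \right)} + 48}\right)^{2} = \left(26 + \sqrt{\sqrt{-5 + 2 \left(-6\right)} + 48}\right)^{2} = \left(26 + \sqrt{\sqrt{-5 - 12} + 48}\right)^{2} = \left(26 + \sqrt{\sqrt{-17} + 48}\right)^{2} = \left(26 + \sqrt{i \sqrt{17} + 48}\right)^{2} = \left(26 + \sqrt{48 + i \sqrt{17}}\right)^{2}$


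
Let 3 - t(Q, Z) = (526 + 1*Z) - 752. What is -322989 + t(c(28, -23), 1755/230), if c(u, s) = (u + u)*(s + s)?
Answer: -14847311/46 ≈ -3.2277e+5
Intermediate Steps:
c(u, s) = 4*s*u (c(u, s) = (2*u)*(2*s) = 4*s*u)
t(Q, Z) = 229 - Z (t(Q, Z) = 3 - ((526 + 1*Z) - 752) = 3 - ((526 + Z) - 752) = 3 - (-226 + Z) = 3 + (226 - Z) = 229 - Z)
-322989 + t(c(28, -23), 1755/230) = -322989 + (229 - 1755/230) = -322989 + (229 - 1*351/46) = -322989 + (229 - 351/46) = -322989 + 10183/46 = -14847311/46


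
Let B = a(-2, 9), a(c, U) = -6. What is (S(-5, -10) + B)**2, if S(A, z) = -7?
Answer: 169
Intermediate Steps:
B = -6
(S(-5, -10) + B)**2 = (-7 - 6)**2 = (-13)**2 = 169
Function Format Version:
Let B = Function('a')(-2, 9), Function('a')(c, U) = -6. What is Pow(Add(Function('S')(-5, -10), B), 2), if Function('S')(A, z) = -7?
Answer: 169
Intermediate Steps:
B = -6
Pow(Add(Function('S')(-5, -10), B), 2) = Pow(Add(-7, -6), 2) = Pow(-13, 2) = 169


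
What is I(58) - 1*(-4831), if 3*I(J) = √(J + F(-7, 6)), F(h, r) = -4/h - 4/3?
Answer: 4831 + √25242/63 ≈ 4833.5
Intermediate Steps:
F(h, r) = -4/3 - 4/h (F(h, r) = -4/h - 4*⅓ = -4/h - 4/3 = -4/3 - 4/h)
I(J) = √(-16/21 + J)/3 (I(J) = √(J + (-4/3 - 4/(-7)))/3 = √(J + (-4/3 - 4*(-⅐)))/3 = √(J + (-4/3 + 4/7))/3 = √(J - 16/21)/3 = √(-16/21 + J)/3)
I(58) - 1*(-4831) = √(-336 + 441*58)/63 - 1*(-4831) = √(-336 + 25578)/63 + 4831 = √25242/63 + 4831 = 4831 + √25242/63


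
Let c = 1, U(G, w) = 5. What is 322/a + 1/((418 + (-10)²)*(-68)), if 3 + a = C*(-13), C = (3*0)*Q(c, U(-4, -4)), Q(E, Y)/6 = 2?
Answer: -11342131/105672 ≈ -107.33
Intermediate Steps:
Q(E, Y) = 12 (Q(E, Y) = 6*2 = 12)
C = 0 (C = (3*0)*12 = 0*12 = 0)
a = -3 (a = -3 + 0*(-13) = -3 + 0 = -3)
322/a + 1/((418 + (-10)²)*(-68)) = 322/(-3) + 1/((418 + (-10)²)*(-68)) = 322*(-⅓) - 1/68/(418 + 100) = -322/3 - 1/68/518 = -322/3 + (1/518)*(-1/68) = -322/3 - 1/35224 = -11342131/105672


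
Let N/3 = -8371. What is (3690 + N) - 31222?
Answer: -52645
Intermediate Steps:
N = -25113 (N = 3*(-8371) = -25113)
(3690 + N) - 31222 = (3690 - 25113) - 31222 = -21423 - 31222 = -52645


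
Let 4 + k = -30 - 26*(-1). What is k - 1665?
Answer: -1673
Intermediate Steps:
k = -8 (k = -4 + (-30 - 26*(-1)) = -4 + (-30 + 26) = -4 - 4 = -8)
k - 1665 = -8 - 1665 = -1673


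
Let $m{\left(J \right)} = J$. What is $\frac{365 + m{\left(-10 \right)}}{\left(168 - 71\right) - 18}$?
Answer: $\frac{355}{79} \approx 4.4937$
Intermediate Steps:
$\frac{365 + m{\left(-10 \right)}}{\left(168 - 71\right) - 18} = \frac{365 - 10}{\left(168 - 71\right) - 18} = \frac{355}{\left(168 - 71\right) - 18} = \frac{355}{97 - 18} = \frac{355}{79}$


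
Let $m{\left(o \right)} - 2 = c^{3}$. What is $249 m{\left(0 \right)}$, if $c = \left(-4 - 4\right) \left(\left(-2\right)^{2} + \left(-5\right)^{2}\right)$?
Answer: $-3109304334$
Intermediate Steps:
$c = -232$ ($c = - 8 \left(4 + 25\right) = \left(-8\right) 29 = -232$)
$m{\left(o \right)} = -12487166$ ($m{\left(o \right)} = 2 + \left(-232\right)^{3} = 2 - 12487168 = -12487166$)
$249 m{\left(0 \right)} = 249 \left(-12487166\right) = -3109304334$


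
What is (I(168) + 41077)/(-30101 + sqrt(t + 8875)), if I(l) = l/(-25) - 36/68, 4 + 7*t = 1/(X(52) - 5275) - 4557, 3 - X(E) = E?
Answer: -19580690644691792/14351025056556525 - 384002168*sqrt(23598246595)/14351025056556525 ≈ -1.3685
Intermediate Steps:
X(E) = 3 - E
t = -24282765/37268 (t = -4/7 + (1/((3 - 1*52) - 5275) - 4557)/7 = -4/7 + (1/((3 - 52) - 5275) - 4557)/7 = -4/7 + (1/(-49 - 5275) - 4557)/7 = -4/7 + (1/(-5324) - 4557)/7 = -4/7 + (-1/5324 - 4557)/7 = -4/7 + (1/7)*(-24261469/5324) = -4/7 - 24261469/37268 = -24282765/37268 ≈ -651.57)
I(l) = -9/17 - l/25 (I(l) = l*(-1/25) - 36*1/68 = -l/25 - 9/17 = -9/17 - l/25)
(I(168) + 41077)/(-30101 + sqrt(t + 8875)) = ((-9/17 - 1/25*168) + 41077)/(-30101 + sqrt(-24282765/37268 + 8875)) = ((-9/17 - 168/25) + 41077)/(-30101 + sqrt(306470735/37268)) = (-3081/425 + 41077)/(-30101 + sqrt(23598246595)/1694) = 17454644/(425*(-30101 + sqrt(23598246595)/1694))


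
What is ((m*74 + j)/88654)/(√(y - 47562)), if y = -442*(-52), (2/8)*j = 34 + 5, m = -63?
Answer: 2253*I*√24578/1089469006 ≈ 0.00032421*I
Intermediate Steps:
j = 156 (j = 4*(34 + 5) = 4*39 = 156)
y = 22984
((m*74 + j)/88654)/(√(y - 47562)) = ((-63*74 + 156)/88654)/(√(22984 - 47562)) = ((-4662 + 156)*(1/88654))/(√(-24578)) = (-4506*1/88654)/((I*√24578)) = -(-2253)*I*√24578/1089469006 = 2253*I*√24578/1089469006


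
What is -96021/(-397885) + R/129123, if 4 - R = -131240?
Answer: 21539512841/17125368285 ≈ 1.2578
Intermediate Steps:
R = 131244 (R = 4 - 1*(-131240) = 4 + 131240 = 131244)
-96021/(-397885) + R/129123 = -96021/(-397885) + 131244/129123 = -96021*(-1/397885) + 131244*(1/129123) = 96021/397885 + 43748/43041 = 21539512841/17125368285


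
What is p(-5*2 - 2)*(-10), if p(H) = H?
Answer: 120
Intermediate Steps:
p(-5*2 - 2)*(-10) = (-5*2 - 2)*(-10) = (-10 - 2)*(-10) = -12*(-10) = 120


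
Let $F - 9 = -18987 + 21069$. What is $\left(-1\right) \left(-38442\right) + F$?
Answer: $40533$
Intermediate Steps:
$F = 2091$ ($F = 9 + \left(-18987 + 21069\right) = 9 + 2082 = 2091$)
$\left(-1\right) \left(-38442\right) + F = \left(-1\right) \left(-38442\right) + 2091 = 38442 + 2091 = 40533$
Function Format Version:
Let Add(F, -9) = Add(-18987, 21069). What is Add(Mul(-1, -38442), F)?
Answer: 40533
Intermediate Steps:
F = 2091 (F = Add(9, Add(-18987, 21069)) = Add(9, 2082) = 2091)
Add(Mul(-1, -38442), F) = Add(Mul(-1, -38442), 2091) = Add(38442, 2091) = 40533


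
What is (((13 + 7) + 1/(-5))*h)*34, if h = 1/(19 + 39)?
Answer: 1683/145 ≈ 11.607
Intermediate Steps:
h = 1/58 ≈ 0.017241
(((13 + 7) + 1/(-5))*h)*34 = (((13 + 7) + 1/(-5))*(1/58))*34 = ((20 - ⅕)*(1/58))*34 = ((99/5)*(1/58))*34 = (99/290)*34 = 1683/145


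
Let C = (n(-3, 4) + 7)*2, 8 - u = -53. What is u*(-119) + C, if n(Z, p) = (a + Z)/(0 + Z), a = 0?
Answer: -7243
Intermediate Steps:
u = 61 (u = 8 - 1*(-53) = 8 + 53 = 61)
n(Z, p) = 1 (n(Z, p) = (0 + Z)/(0 + Z) = Z/Z = 1)
C = 16 (C = (1 + 7)*2 = 8*2 = 16)
u*(-119) + C = 61*(-119) + 16 = -7259 + 16 = -7243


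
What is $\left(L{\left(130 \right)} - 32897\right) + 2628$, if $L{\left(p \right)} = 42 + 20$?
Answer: $-30207$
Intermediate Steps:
$L{\left(p \right)} = 62$
$\left(L{\left(130 \right)} - 32897\right) + 2628 = \left(62 - 32897\right) + 2628 = -32835 + 2628 = -30207$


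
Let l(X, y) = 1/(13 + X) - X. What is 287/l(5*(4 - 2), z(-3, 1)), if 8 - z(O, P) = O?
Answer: -6601/229 ≈ -28.825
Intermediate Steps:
z(O, P) = 8 - O
287/l(5*(4 - 2), z(-3, 1)) = 287/(((1 - (5*(4 - 2))² - 65*(4 - 2))/(13 + 5*(4 - 2)))) = 287/(((1 - (5*2)² - 65*2)/(13 + 5*2))) = 287/(((1 - 1*10² - 13*10)/(13 + 10))) = 287/(((1 - 1*100 - 130)/23)) = 287/(((1 - 100 - 130)/23)) = 287/(((1/23)*(-229))) = 287/(-229/23) = 287*(-23/229) = -6601/229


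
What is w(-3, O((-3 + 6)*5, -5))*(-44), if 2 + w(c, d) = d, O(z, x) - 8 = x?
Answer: -44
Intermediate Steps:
O(z, x) = 8 + x
w(c, d) = -2 + d
w(-3, O((-3 + 6)*5, -5))*(-44) = (-2 + (8 - 5))*(-44) = (-2 + 3)*(-44) = 1*(-44) = -44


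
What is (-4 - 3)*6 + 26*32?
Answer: 790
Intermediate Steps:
(-4 - 3)*6 + 26*32 = -7*6 + 832 = -42 + 832 = 790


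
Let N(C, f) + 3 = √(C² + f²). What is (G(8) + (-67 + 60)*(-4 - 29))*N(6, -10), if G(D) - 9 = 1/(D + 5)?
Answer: -9363/13 + 6242*√34/13 ≈ 2079.5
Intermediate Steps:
N(C, f) = -3 + √(C² + f²)
G(D) = 9 + 1/(5 + D) (G(D) = 9 + 1/(D + 5) = 9 + 1/(5 + D))
(G(8) + (-67 + 60)*(-4 - 29))*N(6, -10) = ((46 + 9*8)/(5 + 8) + (-67 + 60)*(-4 - 29))*(-3 + √(6² + (-10)²)) = ((46 + 72)/13 - 7*(-33))*(-3 + √(36 + 100)) = ((1/13)*118 + 231)*(-3 + √136) = (118/13 + 231)*(-3 + 2*√34) = 3121*(-3 + 2*√34)/13 = -9363/13 + 6242*√34/13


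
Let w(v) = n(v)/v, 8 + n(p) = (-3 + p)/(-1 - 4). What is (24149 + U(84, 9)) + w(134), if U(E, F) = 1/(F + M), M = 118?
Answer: 2054817363/85090 ≈ 24149.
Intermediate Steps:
n(p) = -37/5 - p/5 (n(p) = -8 + (-3 + p)/(-1 - 4) = -8 + (-3 + p)/(-5) = -8 + (-3 + p)*(-⅕) = -8 + (⅗ - p/5) = -37/5 - p/5)
U(E, F) = 1/(118 + F) (U(E, F) = 1/(F + 118) = 1/(118 + F))
w(v) = (-37/5 - v/5)/v
(24149 + U(84, 9)) + w(134) = (24149 + 1/(118 + 9)) + (⅕)*(-37 - 1*134)/134 = (24149 + 1/127) + (⅕)*(1/134)*(-37 - 134) = (24149 + 1/127) + (⅕)*(1/134)*(-171) = 3066924/127 - 171/670 = 2054817363/85090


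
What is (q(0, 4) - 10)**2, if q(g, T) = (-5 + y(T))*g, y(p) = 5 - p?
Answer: 100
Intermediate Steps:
q(g, T) = -T*g (q(g, T) = (-5 + (5 - T))*g = (-T)*g = -T*g)
(q(0, 4) - 10)**2 = (-1*4*0 - 10)**2 = (0 - 10)**2 = (-10)**2 = 100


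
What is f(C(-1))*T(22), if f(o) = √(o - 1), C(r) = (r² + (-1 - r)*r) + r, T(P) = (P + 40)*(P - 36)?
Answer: -868*I ≈ -868.0*I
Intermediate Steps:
T(P) = (-36 + P)*(40 + P) (T(P) = (40 + P)*(-36 + P) = (-36 + P)*(40 + P))
C(r) = r + r² + r*(-1 - r) (C(r) = (r² + r*(-1 - r)) + r = r + r² + r*(-1 - r))
f(o) = √(-1 + o)
f(C(-1))*T(22) = √(-1 + 0)*(-1440 + 22² + 4*22) = √(-1)*(-1440 + 484 + 88) = I*(-868) = -868*I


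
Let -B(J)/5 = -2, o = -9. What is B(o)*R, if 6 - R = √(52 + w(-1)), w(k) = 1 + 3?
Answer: 60 - 20*√14 ≈ -14.833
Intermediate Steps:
B(J) = 10 (B(J) = -5*(-2) = 10)
w(k) = 4
R = 6 - 2*√14 (R = 6 - √(52 + 4) = 6 - √56 = 6 - 2*√14 ≈ -1.4833)
B(o)*R = 10*(6 - 2*√14) = 60 - 20*√14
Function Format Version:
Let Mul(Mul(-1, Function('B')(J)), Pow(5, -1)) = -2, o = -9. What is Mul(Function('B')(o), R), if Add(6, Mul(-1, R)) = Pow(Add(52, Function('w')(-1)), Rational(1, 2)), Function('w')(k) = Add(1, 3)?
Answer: Add(60, Mul(-20, Pow(14, Rational(1, 2)))) ≈ -14.833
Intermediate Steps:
Function('B')(J) = 10 (Function('B')(J) = Mul(-5, -2) = 10)
Function('w')(k) = 4
R = Add(6, Mul(-2, Pow(14, Rational(1, 2)))) (R = Add(6, Mul(-1, Pow(Add(52, 4), Rational(1, 2)))) = Add(6, Mul(-1, Pow(56, Rational(1, 2)))) = Add(6, Mul(-1, Mul(2, Pow(14, Rational(1, 2))))) = Add(6, Mul(-2, Pow(14, Rational(1, 2)))) ≈ -1.4833)
Mul(Function('B')(o), R) = Mul(10, Add(6, Mul(-2, Pow(14, Rational(1, 2))))) = Add(60, Mul(-20, Pow(14, Rational(1, 2))))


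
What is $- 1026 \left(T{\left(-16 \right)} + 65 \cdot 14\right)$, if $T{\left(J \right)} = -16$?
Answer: $-917244$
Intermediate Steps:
$- 1026 \left(T{\left(-16 \right)} + 65 \cdot 14\right) = - 1026 \left(-16 + 65 \cdot 14\right) = - 1026 \left(-16 + 910\right) = \left(-1026\right) 894 = -917244$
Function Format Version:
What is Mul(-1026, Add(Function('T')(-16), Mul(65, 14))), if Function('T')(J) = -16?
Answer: -917244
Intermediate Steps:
Mul(-1026, Add(Function('T')(-16), Mul(65, 14))) = Mul(-1026, Add(-16, Mul(65, 14))) = Mul(-1026, Add(-16, 910)) = Mul(-1026, 894) = -917244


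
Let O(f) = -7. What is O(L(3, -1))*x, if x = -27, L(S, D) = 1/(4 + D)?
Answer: 189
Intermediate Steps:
O(L(3, -1))*x = -7*(-27) = 189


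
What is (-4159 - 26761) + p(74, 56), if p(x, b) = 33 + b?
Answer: -30831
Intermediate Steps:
(-4159 - 26761) + p(74, 56) = (-4159 - 26761) + (33 + 56) = -30920 + 89 = -30831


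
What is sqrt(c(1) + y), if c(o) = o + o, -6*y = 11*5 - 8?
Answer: I*sqrt(210)/6 ≈ 2.4152*I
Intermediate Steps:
y = -47/6 (y = -(11*5 - 8)/6 = -(55 - 8)/6 = -1/6*47 = -47/6 ≈ -7.8333)
c(o) = 2*o
sqrt(c(1) + y) = sqrt(2*1 - 47/6) = sqrt(2 - 47/6) = sqrt(-35/6) = I*sqrt(210)/6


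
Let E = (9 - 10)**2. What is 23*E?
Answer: 23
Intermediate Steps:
E = 1 (E = (-1)**2 = 1)
23*E = 23*1 = 23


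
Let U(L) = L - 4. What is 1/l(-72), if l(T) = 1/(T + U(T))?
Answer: -148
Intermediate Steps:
U(L) = -4 + L
l(T) = 1/(-4 + 2*T) (l(T) = 1/(T + (-4 + T)) = 1/(-4 + 2*T))
1/l(-72) = 1/(1/(2*(-2 - 72))) = 1/((½)/(-74)) = 1/((½)*(-1/74)) = 1/(-1/148) = -148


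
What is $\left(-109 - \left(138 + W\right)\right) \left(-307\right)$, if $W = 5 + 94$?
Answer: $106222$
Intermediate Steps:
$W = 99$
$\left(-109 - \left(138 + W\right)\right) \left(-307\right) = \left(-109 - 237\right) \left(-307\right) = \left(-346\right) \left(-307\right) = 106222$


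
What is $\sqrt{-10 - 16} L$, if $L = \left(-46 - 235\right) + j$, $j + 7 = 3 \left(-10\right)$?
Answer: $- 318 i \sqrt{26} \approx - 1621.5 i$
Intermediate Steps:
$j = -37$ ($j = -7 + 3 \left(-10\right) = -7 - 30 = -37$)
$L = -318$ ($L = \left(-46 - 235\right) - 37 = -281 - 37 = -318$)
$\sqrt{-10 - 16} L = \sqrt{-10 - 16} \left(-318\right) = \sqrt{-26} \left(-318\right) = i \sqrt{26} \left(-318\right) = - 318 i \sqrt{26}$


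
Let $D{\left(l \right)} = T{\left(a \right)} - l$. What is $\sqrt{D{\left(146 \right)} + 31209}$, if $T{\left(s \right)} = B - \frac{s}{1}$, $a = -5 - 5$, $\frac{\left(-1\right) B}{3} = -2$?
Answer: $\sqrt{31079} \approx 176.29$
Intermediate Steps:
$B = 6$ ($B = \left(-3\right) \left(-2\right) = 6$)
$a = -10$ ($a = -5 - 5 = -10$)
$T{\left(s \right)} = 6 - s$ ($T{\left(s \right)} = 6 - \frac{s}{1} = 6 - s 1 = 6 - s$)
$D{\left(l \right)} = 16 - l$ ($D{\left(l \right)} = \left(6 - -10\right) - l = \left(6 + 10\right) - l = 16 - l$)
$\sqrt{D{\left(146 \right)} + 31209} = \sqrt{\left(16 - 146\right) + 31209} = \sqrt{-130 + 31209} = \sqrt{31079}$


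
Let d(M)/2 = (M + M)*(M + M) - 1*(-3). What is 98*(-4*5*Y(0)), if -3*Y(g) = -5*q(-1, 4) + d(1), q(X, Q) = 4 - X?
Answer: -21560/3 ≈ -7186.7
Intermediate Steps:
d(M) = 6 + 8*M**2 (d(M) = 2*((M + M)*(M + M) - 1*(-3)) = 2*((2*M)*(2*M) + 3) = 2*(4*M**2 + 3) = 2*(3 + 4*M**2) = 6 + 8*M**2)
Y(g) = 11/3 (Y(g) = -(-5*(4 - 1*(-1)) + (6 + 8*1**2))/3 = -(-5*(4 + 1) + (6 + 8*1))/3 = -(-5*5 + (6 + 8))/3 = -(-25 + 14)/3 = -1/3*(-11) = 11/3)
98*(-4*5*Y(0)) = 98*(-4*5*11/3) = 98*(-20*11/3) = 98*(-1*220/3) = 98*(-220/3) = -21560/3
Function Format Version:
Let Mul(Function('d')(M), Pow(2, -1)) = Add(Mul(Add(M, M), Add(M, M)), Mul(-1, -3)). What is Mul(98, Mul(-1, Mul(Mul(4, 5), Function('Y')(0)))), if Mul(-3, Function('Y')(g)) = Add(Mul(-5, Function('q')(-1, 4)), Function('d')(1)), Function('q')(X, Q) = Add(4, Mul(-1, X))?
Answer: Rational(-21560, 3) ≈ -7186.7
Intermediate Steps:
Function('d')(M) = Add(6, Mul(8, Pow(M, 2))) (Function('d')(M) = Mul(2, Add(Mul(Add(M, M), Add(M, M)), Mul(-1, -3))) = Mul(2, Add(Mul(Mul(2, M), Mul(2, M)), 3)) = Mul(2, Add(Mul(4, Pow(M, 2)), 3)) = Mul(2, Add(3, Mul(4, Pow(M, 2)))) = Add(6, Mul(8, Pow(M, 2))))
Function('Y')(g) = Rational(11, 3) (Function('Y')(g) = Mul(Rational(-1, 3), Add(Mul(-5, Add(4, Mul(-1, -1))), Add(6, Mul(8, Pow(1, 2))))) = Mul(Rational(-1, 3), Add(Mul(-5, Add(4, 1)), Add(6, Mul(8, 1)))) = Mul(Rational(-1, 3), Add(Mul(-5, 5), Add(6, 8))) = Mul(Rational(-1, 3), Add(-25, 14)) = Mul(Rational(-1, 3), -11) = Rational(11, 3))
Mul(98, Mul(-1, Mul(Mul(4, 5), Function('Y')(0)))) = Mul(98, Mul(-1, Mul(Mul(4, 5), Rational(11, 3)))) = Mul(98, Mul(-1, Mul(20, Rational(11, 3)))) = Mul(98, Mul(-1, Rational(220, 3))) = Mul(98, Rational(-220, 3)) = Rational(-21560, 3)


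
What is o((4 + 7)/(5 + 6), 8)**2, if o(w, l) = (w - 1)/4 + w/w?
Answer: 1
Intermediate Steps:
o(w, l) = 3/4 + w/4 (o(w, l) = (-1 + w)*(1/4) + 1 = (-1/4 + w/4) + 1 = 3/4 + w/4)
o((4 + 7)/(5 + 6), 8)**2 = (3/4 + ((4 + 7)/(5 + 6))/4)**2 = (3/4 + (11/11)/4)**2 = (3/4 + (11*(1/11))/4)**2 = (3/4 + (1/4)*1)**2 = (3/4 + 1/4)**2 = 1**2 = 1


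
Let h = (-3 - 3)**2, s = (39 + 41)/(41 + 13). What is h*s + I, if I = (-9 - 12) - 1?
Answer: 94/3 ≈ 31.333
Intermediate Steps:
I = -22 (I = -21 - 1 = -22)
s = 40/27 (s = 80/54 = 80*(1/54) = 40/27 ≈ 1.4815)
h = 36 (h = (-6)**2 = 36)
h*s + I = 36*(40/27) - 22 = 160/3 - 22 = 94/3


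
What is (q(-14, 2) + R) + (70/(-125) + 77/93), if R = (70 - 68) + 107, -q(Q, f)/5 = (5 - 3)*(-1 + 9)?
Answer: 68048/2325 ≈ 29.268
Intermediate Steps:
q(Q, f) = -80 (q(Q, f) = -5*(5 - 3)*(-1 + 9) = -10*8 = -5*16 = -80)
R = 109 (R = 2 + 107 = 109)
(q(-14, 2) + R) + (70/(-125) + 77/93) = (-80 + 109) + (70/(-125) + 77/93) = 29 + (70*(-1/125) + 77*(1/93)) = 29 + (-14/25 + 77/93) = 29 + 623/2325 = 68048/2325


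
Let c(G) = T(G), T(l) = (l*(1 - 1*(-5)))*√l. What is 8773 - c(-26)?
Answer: 8773 + 156*I*√26 ≈ 8773.0 + 795.45*I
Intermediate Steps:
T(l) = 6*l^(3/2) (T(l) = (l*(1 + 5))*√l = (l*6)*√l = (6*l)*√l = 6*l^(3/2))
c(G) = 6*G^(3/2)
8773 - c(-26) = 8773 - 6*(-26)^(3/2) = 8773 - 6*(-26*I*√26) = 8773 - (-156)*I*√26 = 8773 + 156*I*√26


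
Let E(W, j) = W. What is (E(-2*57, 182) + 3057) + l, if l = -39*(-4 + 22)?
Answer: 2241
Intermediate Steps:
l = -702 (l = -39*18 = -702)
(E(-2*57, 182) + 3057) + l = (-2*57 + 3057) - 702 = (-114 + 3057) - 702 = 2943 - 702 = 2241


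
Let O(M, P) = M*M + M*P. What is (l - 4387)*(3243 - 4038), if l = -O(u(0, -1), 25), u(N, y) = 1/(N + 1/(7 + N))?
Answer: 3665745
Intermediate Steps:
O(M, P) = M² + M*P
l = -224 (l = -(7 + 0)/(1 + 0² + 7*0)*((7 + 0)/(1 + 0² + 7*0) + 25) = -7/(1 + 0 + 0)*(7/(1 + 0 + 0) + 25) = -7/1*(7/1 + 25) = -1*7*(1*7 + 25) = -7*(7 + 25) = -7*32 = -1*224 = -224)
(l - 4387)*(3243 - 4038) = (-224 - 4387)*(3243 - 4038) = -4611*(-795) = 3665745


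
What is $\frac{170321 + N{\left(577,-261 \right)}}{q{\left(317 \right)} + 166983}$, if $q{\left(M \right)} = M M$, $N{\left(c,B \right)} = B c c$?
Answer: $- \frac{21681037}{66868} \approx -324.24$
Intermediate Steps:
$N{\left(c,B \right)} = B c^{2}$
$q{\left(M \right)} = M^{2}$
$\frac{170321 + N{\left(577,-261 \right)}}{q{\left(317 \right)} + 166983} = \frac{170321 - 261 \cdot 577^{2}}{317^{2} + 166983} = \frac{170321 - 86894469}{100489 + 166983} = \frac{170321 - 86894469}{267472} = \left(-86724148\right) \frac{1}{267472} = - \frac{21681037}{66868}$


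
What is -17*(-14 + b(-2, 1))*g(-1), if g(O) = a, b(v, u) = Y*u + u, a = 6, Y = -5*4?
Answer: 3366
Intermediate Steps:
Y = -20
b(v, u) = -19*u (b(v, u) = -20*u + u = -19*u)
g(O) = 6
-17*(-14 + b(-2, 1))*g(-1) = -17*(-14 - 19*1)*6 = -17*(-14 - 19)*6 = -(-561)*6 = -17*(-198) = 3366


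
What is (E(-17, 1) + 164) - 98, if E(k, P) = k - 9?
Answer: 40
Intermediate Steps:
E(k, P) = -9 + k
(E(-17, 1) + 164) - 98 = ((-9 - 17) + 164) - 98 = (-26 + 164) - 98 = 138 - 98 = 40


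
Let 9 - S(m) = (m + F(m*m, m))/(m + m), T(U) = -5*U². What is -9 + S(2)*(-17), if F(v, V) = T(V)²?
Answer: 3093/2 ≈ 1546.5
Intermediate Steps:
F(v, V) = 25*V⁴ (F(v, V) = (-5*V²)² = 25*V⁴)
S(m) = 9 - (m + 25*m⁴)/(2*m) (S(m) = 9 - (m + 25*m⁴)/(m + m) = 9 - (m + 25*m⁴)/(2*m))
-9 + S(2)*(-17) = -9 + (17/2 - 25/2*2³)*(-17) = -9 + (17/2 - 25/2*8)*(-17) = -9 + (17/2 - 100)*(-17) = -9 - 183/2*(-17) = -9 + 3111/2 = 3093/2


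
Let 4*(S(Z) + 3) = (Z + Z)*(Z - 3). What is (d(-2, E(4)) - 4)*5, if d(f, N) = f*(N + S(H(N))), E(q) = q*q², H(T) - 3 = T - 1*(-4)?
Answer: -24770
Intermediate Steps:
H(T) = 7 + T (H(T) = 3 + (T - 1*(-4)) = 3 + (T + 4) = 3 + (4 + T) = 7 + T)
S(Z) = -3 + Z*(-3 + Z)/2 (S(Z) = -3 + ((Z + Z)*(Z - 3))/4 = -3 + ((2*Z)*(-3 + Z))/4 = -3 + (2*Z*(-3 + Z))/4 = -3 + Z*(-3 + Z)/2)
E(q) = q³
d(f, N) = f*(-27/2 + (7 + N)²/2 - N/2) (d(f, N) = f*(N + (-3 + (7 + N)²/2 - 3*(7 + N)/2)) = f*(N + (-3 + (7 + N)²/2 + (-21/2 - 3*N/2))) = f*(N + (-27/2 + (7 + N)²/2 - 3*N/2)) = f*(-27/2 + (7 + N)²/2 - N/2))
(d(-2, E(4)) - 4)*5 = ((½)*(-2)*(-27 + (7 + 4³)² - 1*4³) - 4)*5 = ((½)*(-2)*(-27 + (7 + 64)² - 1*64) - 4)*5 = ((½)*(-2)*(-27 + 71² - 64) - 4)*5 = ((½)*(-2)*(-27 + 5041 - 64) - 4)*5 = ((½)*(-2)*4950 - 4)*5 = (-4950 - 4)*5 = -4954*5 = -24770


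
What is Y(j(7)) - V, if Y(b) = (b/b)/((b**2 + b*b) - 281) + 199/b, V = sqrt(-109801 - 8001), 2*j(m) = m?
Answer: 204160/3591 - I*sqrt(117802) ≈ 56.853 - 343.22*I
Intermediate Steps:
j(m) = m/2
V = I*sqrt(117802) (V = sqrt(-117802) = I*sqrt(117802) ≈ 343.22*I)
Y(b) = 1/(-281 + 2*b**2) + 199/b (Y(b) = 1/((b**2 + b**2) - 281) + 199/b = 1/(2*b**2 - 281) + 199/b = 1/(-281 + 2*b**2) + 199/b)
Y(j(7)) - V = (-55919 + (1/2)*7 + 398*((1/2)*7)**2)/((((1/2)*7))*(-281 + 2*((1/2)*7)**2)) - I*sqrt(117802) = (-55919 + 7/2 + 398*(7/2)**2)/((7/2)*(-281 + 2*(7/2)**2)) - I*sqrt(117802) = 2*(-55919 + 7/2 + 398*(49/4))/(7*(-281 + 2*(49/4))) - I*sqrt(117802) = 2*(-55919 + 7/2 + 9751/2)/(7*(-281 + 49/2)) - I*sqrt(117802) = (2/7)*(-51040)/(-513/2) - I*sqrt(117802) = (2/7)*(-2/513)*(-51040) - I*sqrt(117802) = 204160/3591 - I*sqrt(117802)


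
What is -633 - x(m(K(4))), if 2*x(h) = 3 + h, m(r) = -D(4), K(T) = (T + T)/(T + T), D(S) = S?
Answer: -1265/2 ≈ -632.50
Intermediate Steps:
K(T) = 1 (K(T) = (2*T)/((2*T)) = (2*T)*(1/(2*T)) = 1)
m(r) = -4 (m(r) = -1*4 = -4)
x(h) = 3/2 + h/2 (x(h) = (3 + h)/2 = 3/2 + h/2)
-633 - x(m(K(4))) = -633 - (3/2 + (1/2)*(-4)) = -633 - (3/2 - 2) = -633 - 1*(-1/2) = -633 + 1/2 = -1265/2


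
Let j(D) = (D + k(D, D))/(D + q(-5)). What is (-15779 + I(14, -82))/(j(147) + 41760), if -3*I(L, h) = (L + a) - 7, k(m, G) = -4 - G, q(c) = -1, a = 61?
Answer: -3460565/9145434 ≈ -0.37839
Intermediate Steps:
I(L, h) = -18 - L/3 (I(L, h) = -((L + 61) - 7)/3 = -((61 + L) - 7)/3 = -(54 + L)/3 = -18 - L/3)
j(D) = -4/(-1 + D) (j(D) = (D + (-4 - D))/(D - 1) = -4/(-1 + D))
(-15779 + I(14, -82))/(j(147) + 41760) = (-15779 + (-18 - 1/3*14))/(-4/(-1 + 147) + 41760) = (-15779 + (-18 - 14/3))/(-4/146 + 41760) = (-15779 - 68/3)/(-4*1/146 + 41760) = -47405/(3*(-2/73 + 41760)) = -47405/(3*3048478/73) = -47405/3*73/3048478 = -3460565/9145434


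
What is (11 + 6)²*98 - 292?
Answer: 28030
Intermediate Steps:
(11 + 6)²*98 - 292 = 17²*98 - 292 = 289*98 - 292 = 28322 - 292 = 28030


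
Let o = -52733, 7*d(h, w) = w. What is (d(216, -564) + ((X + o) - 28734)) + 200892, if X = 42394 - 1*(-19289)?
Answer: 1267192/7 ≈ 1.8103e+5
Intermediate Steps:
X = 61683 (X = 42394 + 19289 = 61683)
d(h, w) = w/7
(d(216, -564) + ((X + o) - 28734)) + 200892 = ((1/7)*(-564) + ((61683 - 52733) - 28734)) + 200892 = (-564/7 + (8950 - 28734)) + 200892 = (-564/7 - 19784) + 200892 = -139052/7 + 200892 = 1267192/7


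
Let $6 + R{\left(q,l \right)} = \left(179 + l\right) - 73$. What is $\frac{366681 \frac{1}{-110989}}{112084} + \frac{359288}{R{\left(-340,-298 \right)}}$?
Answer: $- \frac{319255393936909}{175938430932} \approx -1814.6$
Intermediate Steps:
$R{\left(q,l \right)} = 100 + l$ ($R{\left(q,l \right)} = -6 + \left(\left(179 + l\right) - 73\right) = -6 + \left(106 + l\right) = 100 + l$)
$\frac{366681 \frac{1}{-110989}}{112084} + \frac{359288}{R{\left(-340,-298 \right)}} = \frac{366681 \frac{1}{-110989}}{112084} + \frac{359288}{100 - 298} = 366681 \left(- \frac{1}{110989}\right) \frac{1}{112084} + \frac{359288}{-198} = \left(- \frac{366681}{110989}\right) \frac{1}{112084} + 359288 \left(- \frac{1}{198}\right) = - \frac{52383}{1777155868} - \frac{179644}{99} = - \frac{319255393936909}{175938430932}$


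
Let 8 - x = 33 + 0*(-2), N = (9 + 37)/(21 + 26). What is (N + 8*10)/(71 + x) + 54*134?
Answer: 7824019/1081 ≈ 7237.8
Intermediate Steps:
N = 46/47 ≈ 0.97872
x = -25 (x = 8 - (33 + 0*(-2)) = 8 - (33 + 0) = 8 - 1*33 = 8 - 33 = -25)
(N + 8*10)/(71 + x) + 54*134 = (46/47 + 8*10)/(71 - 25) + 54*134 = (46/47 + 80)/46 + 7236 = (3806/47)*(1/46) + 7236 = 1903/1081 + 7236 = 7824019/1081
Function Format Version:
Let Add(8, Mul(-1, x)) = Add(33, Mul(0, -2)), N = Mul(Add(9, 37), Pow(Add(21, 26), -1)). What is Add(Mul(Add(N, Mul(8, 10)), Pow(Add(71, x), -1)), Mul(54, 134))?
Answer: Rational(7824019, 1081) ≈ 7237.8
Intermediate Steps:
N = Rational(46, 47) (N = Mul(46, Pow(47, -1)) = Mul(46, Rational(1, 47)) = Rational(46, 47) ≈ 0.97872)
x = -25 (x = Add(8, Mul(-1, Add(33, Mul(0, -2)))) = Add(8, Mul(-1, Add(33, 0))) = Add(8, Mul(-1, 33)) = Add(8, -33) = -25)
Add(Mul(Add(N, Mul(8, 10)), Pow(Add(71, x), -1)), Mul(54, 134)) = Add(Mul(Add(Rational(46, 47), Mul(8, 10)), Pow(Add(71, -25), -1)), Mul(54, 134)) = Add(Mul(Add(Rational(46, 47), 80), Pow(46, -1)), 7236) = Add(Mul(Rational(3806, 47), Rational(1, 46)), 7236) = Add(Rational(1903, 1081), 7236) = Rational(7824019, 1081)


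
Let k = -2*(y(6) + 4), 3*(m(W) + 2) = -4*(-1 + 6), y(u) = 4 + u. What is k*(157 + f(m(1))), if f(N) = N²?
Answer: -58492/9 ≈ -6499.1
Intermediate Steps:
m(W) = -26/3 (m(W) = -2 + (-4*(-1 + 6))/3 = -2 + (-4*5)/3 = -2 + (⅓)*(-20) = -2 - 20/3 = -26/3)
k = -28 (k = -2*((4 + 6) + 4) = -2*(10 + 4) = -2*14 = -28)
k*(157 + f(m(1))) = -28*(157 + (-26/3)²) = -28*(157 + 676/9) = -28*2089/9 = -58492/9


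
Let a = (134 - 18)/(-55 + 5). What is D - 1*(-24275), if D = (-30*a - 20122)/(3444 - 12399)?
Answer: 1087013387/44775 ≈ 24277.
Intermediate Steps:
a = -58/25 (a = 116/(-50) = 116*(-1/50) = -58/25 ≈ -2.3200)
D = 100262/44775 (D = (-30*(-58/25) - 20122)/(3444 - 12399) = (348/5 - 20122)/(-8955) = -100262/5*(-1/8955) = 100262/44775 ≈ 2.2392)
D - 1*(-24275) = 100262/44775 - 1*(-24275) = 100262/44775 + 24275 = 1087013387/44775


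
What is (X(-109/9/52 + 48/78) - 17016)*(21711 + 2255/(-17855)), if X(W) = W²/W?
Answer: -23745830923645/64278 ≈ -3.6942e+8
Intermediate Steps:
X(W) = W
(X(-109/9/52 + 48/78) - 17016)*(21711 + 2255/(-17855)) = ((-109/9/52 + 48/78) - 17016)*(21711 + 2255/(-17855)) = ((-109*⅑*(1/52) + 48*(1/78)) - 17016)*(21711 + 2255*(-1/17855)) = ((-109/9*1/52 + 8/13) - 17016)*(21711 - 451/3571) = ((-109/468 + 8/13) - 17016)*(77529530/3571) = (179/468 - 17016)*(77529530/3571) = -7963309/468*77529530/3571 = -23745830923645/64278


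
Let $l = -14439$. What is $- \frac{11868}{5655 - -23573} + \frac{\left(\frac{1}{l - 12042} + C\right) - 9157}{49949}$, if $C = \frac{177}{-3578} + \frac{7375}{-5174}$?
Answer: $- \frac{2028046457145472472}{3440833861729167813} \approx -0.58941$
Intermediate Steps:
$C = - \frac{6825887}{4628143}$ ($C = 177 \left(- \frac{1}{3578}\right) + 7375 \left(- \frac{1}{5174}\right) = - \frac{177}{3578} - \frac{7375}{5174} = - \frac{6825887}{4628143} \approx -1.4749$)
$- \frac{11868}{5655 - -23573} + \frac{\left(\frac{1}{l - 12042} + C\right) - 9157}{49949} = - \frac{11868}{5655 - -23573} + \frac{\left(\frac{1}{-14439 - 12042} - \frac{6825887}{4628143}\right) - 9157}{49949} = - \frac{11868}{5655 + 23573} + \left(\left(\frac{1}{-26481} - \frac{6825887}{4628143}\right) - 9157\right) \frac{1}{49949} = - \frac{11868}{29228} + \left(\left(- \frac{1}{26481} - \frac{6825887}{4628143}\right) - 9157\right) \frac{1}{49949} = \left(-11868\right) \frac{1}{29228} + \left(- \frac{13904687830}{9427527291} - 9157\right) \frac{1}{49949} = - \frac{2967}{7307} - \frac{86341772091517}{470895560658159} = - \frac{2028046457145472472}{3440833861729167813}$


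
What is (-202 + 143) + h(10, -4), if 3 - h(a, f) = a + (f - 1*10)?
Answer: -52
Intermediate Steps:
h(a, f) = 13 - a - f (h(a, f) = 3 - (a + (f - 1*10)) = 3 - (a + (f - 10)) = 3 - (a + (-10 + f)) = 3 - (-10 + a + f) = 3 + (10 - a - f) = 13 - a - f)
(-202 + 143) + h(10, -4) = (-202 + 143) + (13 - 1*10 - 1*(-4)) = -59 + (13 - 10 + 4) = -59 + 7 = -52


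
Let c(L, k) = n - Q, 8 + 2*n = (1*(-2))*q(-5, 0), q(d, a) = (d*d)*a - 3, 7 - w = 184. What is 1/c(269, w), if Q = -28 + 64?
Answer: -1/37 ≈ -0.027027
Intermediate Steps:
w = -177 (w = 7 - 1*184 = 7 - 184 = -177)
q(d, a) = -3 + a*d² (q(d, a) = d²*a - 3 = a*d² - 3 = -3 + a*d²)
n = -1 (n = -4 + ((1*(-2))*(-3 + 0*(-5)²))/2 = -4 + (-2*(-3 + 0*25))/2 = -4 + (-2*(-3 + 0))/2 = -4 + (-2*(-3))/2 = -4 + (½)*6 = -4 + 3 = -1)
Q = 36
c(L, k) = -37 (c(L, k) = -1 - 1*36 = -1 - 36 = -37)
1/c(269, w) = 1/(-37) = -1/37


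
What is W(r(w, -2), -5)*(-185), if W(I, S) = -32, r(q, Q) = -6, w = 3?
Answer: 5920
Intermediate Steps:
W(r(w, -2), -5)*(-185) = -32*(-185) = 5920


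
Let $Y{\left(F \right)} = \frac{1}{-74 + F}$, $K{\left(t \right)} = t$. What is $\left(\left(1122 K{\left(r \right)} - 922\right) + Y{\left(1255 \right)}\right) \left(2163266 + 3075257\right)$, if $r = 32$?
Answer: $\frac{216422992921589}{1181} \approx 1.8325 \cdot 10^{11}$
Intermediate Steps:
$\left(\left(1122 K{\left(r \right)} - 922\right) + Y{\left(1255 \right)}\right) \left(2163266 + 3075257\right) = \left(\left(1122 \cdot 32 - 922\right) + \frac{1}{-74 + 1255}\right) \left(2163266 + 3075257\right) = \left(\left(35904 - 922\right) + \frac{1}{1181}\right) 5238523 = \left(34982 + \frac{1}{1181}\right) 5238523 = \frac{41313743}{1181} \cdot 5238523 = \frac{216422992921589}{1181}$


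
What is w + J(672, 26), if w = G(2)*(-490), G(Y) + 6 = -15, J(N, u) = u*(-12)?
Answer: 9978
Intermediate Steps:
J(N, u) = -12*u
G(Y) = -21 (G(Y) = -6 - 15 = -21)
w = 10290 (w = -21*(-490) = 10290)
w + J(672, 26) = 10290 - 12*26 = 10290 - 312 = 9978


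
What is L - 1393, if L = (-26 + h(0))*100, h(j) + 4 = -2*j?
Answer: -4393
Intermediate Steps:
h(j) = -4 - 2*j
L = -3000 (L = (-26 + (-4 - 2*0))*100 = (-26 + (-4 + 0))*100 = (-26 - 4)*100 = -30*100 = -3000)
L - 1393 = -3000 - 1393 = -4393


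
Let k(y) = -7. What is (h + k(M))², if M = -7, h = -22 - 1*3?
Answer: 1024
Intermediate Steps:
h = -25 (h = -22 - 3 = -25)
(h + k(M))² = (-25 - 7)² = (-32)² = 1024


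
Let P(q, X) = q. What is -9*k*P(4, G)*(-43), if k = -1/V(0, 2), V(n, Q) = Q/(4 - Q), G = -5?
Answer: -1548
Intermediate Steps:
k = -1 (k = -1/((-1*2/(-4 + 2))) = -1/((-1*2/(-2))) = -1/((-1*2*(-1/2))) = -1/1 = -1*1 = -1)
-9*k*P(4, G)*(-43) = -(-9)*4*(-43) = -9*(-4)*(-43) = 36*(-43) = -1548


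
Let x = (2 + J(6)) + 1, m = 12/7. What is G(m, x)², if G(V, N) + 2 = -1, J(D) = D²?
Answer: 9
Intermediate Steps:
m = 12/7 (m = 12*(⅐) = 12/7 ≈ 1.7143)
x = 39 (x = (2 + 6²) + 1 = (2 + 36) + 1 = 38 + 1 = 39)
G(V, N) = -3 (G(V, N) = -2 - 1 = -3)
G(m, x)² = (-3)² = 9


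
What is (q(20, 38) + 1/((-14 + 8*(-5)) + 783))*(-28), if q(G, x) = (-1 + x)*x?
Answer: -28699300/729 ≈ -39368.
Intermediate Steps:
q(G, x) = x*(-1 + x)
(q(20, 38) + 1/((-14 + 8*(-5)) + 783))*(-28) = (38*(-1 + 38) + 1/((-14 + 8*(-5)) + 783))*(-28) = (38*37 + 1/((-14 - 40) + 783))*(-28) = (1406 + 1/(-54 + 783))*(-28) = (1406 + 1/729)*(-28) = (1024975/729)*(-28) = -28699300/729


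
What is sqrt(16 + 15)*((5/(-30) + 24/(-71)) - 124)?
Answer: -53039*sqrt(31)/426 ≈ -693.21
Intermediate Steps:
sqrt(16 + 15)*((5/(-30) + 24/(-71)) - 124) = sqrt(31)*((5*(-1/30) + 24*(-1/71)) - 124) = sqrt(31)*((-1/6 - 24/71) - 124) = sqrt(31)*(-215/426 - 124) = sqrt(31)*(-53039/426) = -53039*sqrt(31)/426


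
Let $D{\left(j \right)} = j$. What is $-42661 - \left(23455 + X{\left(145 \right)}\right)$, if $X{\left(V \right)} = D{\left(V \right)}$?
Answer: $-66261$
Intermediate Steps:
$X{\left(V \right)} = V$
$-42661 - \left(23455 + X{\left(145 \right)}\right) = -42661 - \left(23455 + 145\right) = -42661 - 23600 = -66261$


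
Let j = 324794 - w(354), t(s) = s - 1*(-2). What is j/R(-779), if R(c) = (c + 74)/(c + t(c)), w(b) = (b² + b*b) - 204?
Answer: 115713496/705 ≈ 1.6413e+5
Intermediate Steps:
t(s) = 2 + s (t(s) = s + 2 = 2 + s)
w(b) = -204 + 2*b² (w(b) = (b² + b²) - 204 = 2*b² - 204 = -204 + 2*b²)
R(c) = (74 + c)/(2 + 2*c) (R(c) = (c + 74)/(c + (2 + c)) = (74 + c)/(2 + 2*c))
j = 74366 (j = 324794 - (-204 + 2*354²) = 324794 - (-204 + 2*125316) = 324794 - (-204 + 250632) = 324794 - 1*250428 = 324794 - 250428 = 74366)
j/R(-779) = 74366/(((74 - 779)/(2*(1 - 779)))) = 74366/(((½)*(-705)/(-778))) = 74366/(((½)*(-1/778)*(-705))) = 74366/(705/1556) = 74366*(1556/705) = 115713496/705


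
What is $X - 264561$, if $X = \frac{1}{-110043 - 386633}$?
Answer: $- \frac{131401099237}{496676} \approx -2.6456 \cdot 10^{5}$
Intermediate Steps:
$X = - \frac{1}{496676}$ ($X = \frac{1}{-496676} = - \frac{1}{496676} \approx -2.0134 \cdot 10^{-6}$)
$X - 264561 = - \frac{1}{496676} - 264561 = - \frac{131401099237}{496676}$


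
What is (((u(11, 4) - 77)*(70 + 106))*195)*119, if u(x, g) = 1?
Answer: -310390080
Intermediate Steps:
(((u(11, 4) - 77)*(70 + 106))*195)*119 = (((1 - 77)*(70 + 106))*195)*119 = (-76*176*195)*119 = -13376*195*119 = -2608320*119 = -310390080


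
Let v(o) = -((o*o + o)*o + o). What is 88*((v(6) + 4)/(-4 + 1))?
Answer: 22352/3 ≈ 7450.7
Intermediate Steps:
v(o) = -o - o*(o + o²) (v(o) = -((o² + o)*o + o) = -((o + o²)*o + o) = -(o*(o + o²) + o) = -(o + o*(o + o²)) = -o - o*(o + o²))
88*((v(6) + 4)/(-4 + 1)) = 88*((-1*6*(1 + 6 + 6²) + 4)/(-4 + 1)) = 88*((-1*6*(1 + 6 + 36) + 4)/(-3)) = 88*((-1*6*43 + 4)*(-⅓)) = 88*((-258 + 4)*(-⅓)) = 88*(-254*(-⅓)) = 88*(254/3) = 22352/3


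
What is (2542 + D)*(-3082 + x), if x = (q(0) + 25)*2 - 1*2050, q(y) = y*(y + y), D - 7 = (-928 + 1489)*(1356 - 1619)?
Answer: 736859508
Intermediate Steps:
D = -147536 (D = 7 + (-928 + 1489)*(1356 - 1619) = 7 + 561*(-263) = 7 - 147543 = -147536)
q(y) = 2*y**2 (q(y) = y*(2*y) = 2*y**2)
x = -2000 (x = (2*0**2 + 25)*2 - 1*2050 = (2*0 + 25)*2 - 2050 = (0 + 25)*2 - 2050 = 25*2 - 2050 = 50 - 2050 = -2000)
(2542 + D)*(-3082 + x) = (2542 - 147536)*(-3082 - 2000) = -144994*(-5082) = 736859508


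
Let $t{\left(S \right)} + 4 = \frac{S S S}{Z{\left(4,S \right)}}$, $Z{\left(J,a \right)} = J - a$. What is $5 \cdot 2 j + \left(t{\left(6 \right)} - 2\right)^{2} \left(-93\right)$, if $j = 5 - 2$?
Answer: $-1208598$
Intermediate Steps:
$j = 3$
$t{\left(S \right)} = -4 + \frac{S^{3}}{4 - S}$ ($t{\left(S \right)} = -4 + \frac{S S S}{4 - S} = -4 + \frac{S^{2} S}{4 - S} = -4 + \frac{S^{3}}{4 - S}$)
$5 \cdot 2 j + \left(t{\left(6 \right)} - 2\right)^{2} \left(-93\right) = 5 \cdot 2 \cdot 3 + \left(\frac{16 - 6^{3} - 24}{-4 + 6} - 2\right)^{2} \left(-93\right) = 10 \cdot 3 + \left(\frac{16 - 216 - 24}{2} - 2\right)^{2} \left(-93\right) = 30 + \left(\frac{16 - 216 - 24}{2} - 2\right)^{2} \left(-93\right) = 30 + \left(\frac{1}{2} \left(-224\right) - 2\right)^{2} \left(-93\right) = 30 + \left(-112 - 2\right)^{2} \left(-93\right) = 30 + \left(-114\right)^{2} \left(-93\right) = 30 + 12996 \left(-93\right) = 30 - 1208628 = -1208598$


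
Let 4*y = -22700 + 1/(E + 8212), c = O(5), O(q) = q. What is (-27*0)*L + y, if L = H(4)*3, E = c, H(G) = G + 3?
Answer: -186525899/32868 ≈ -5675.0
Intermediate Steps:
c = 5
H(G) = 3 + G
E = 5
L = 21 (L = (3 + 4)*3 = 7*3 = 21)
y = -186525899/32868 (y = (-22700 + 1/(5 + 8212))/4 = (-22700 + 1/8217)/4 = (¼)*(-186525899/8217) = -186525899/32868 ≈ -5675.0)
(-27*0)*L + y = -27*0*21 - 186525899/32868 = 0*21 - 186525899/32868 = 0 - 186525899/32868 = -186525899/32868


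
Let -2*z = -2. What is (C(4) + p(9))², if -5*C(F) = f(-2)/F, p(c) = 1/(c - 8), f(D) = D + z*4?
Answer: 81/100 ≈ 0.81000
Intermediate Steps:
z = 1 (z = -½*(-2) = 1)
f(D) = 4 + D (f(D) = D + 1*4 = D + 4 = 4 + D)
p(c) = 1/(-8 + c)
C(F) = -2/(5*F) (C(F) = -(4 - 2)/(5*F) = -2/(5*F))
(C(4) + p(9))² = (-⅖/4 + 1/(-8 + 9))² = (-⅖*¼ + 1/1)² = (-⅒ + 1)² = (9/10)² = 81/100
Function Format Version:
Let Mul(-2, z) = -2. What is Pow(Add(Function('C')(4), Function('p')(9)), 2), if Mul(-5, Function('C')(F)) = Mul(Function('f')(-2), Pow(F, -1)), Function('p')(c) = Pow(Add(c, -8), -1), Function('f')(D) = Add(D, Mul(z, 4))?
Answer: Rational(81, 100) ≈ 0.81000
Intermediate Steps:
z = 1 (z = Mul(Rational(-1, 2), -2) = 1)
Function('f')(D) = Add(4, D) (Function('f')(D) = Add(D, Mul(1, 4)) = Add(D, 4) = Add(4, D))
Function('p')(c) = Pow(Add(-8, c), -1)
Function('C')(F) = Mul(Rational(-2, 5), Pow(F, -1)) (Function('C')(F) = Mul(Rational(-1, 5), Mul(Add(4, -2), Pow(F, -1))) = Mul(Rational(-1, 5), Mul(2, Pow(F, -1))) = Mul(Rational(-2, 5), Pow(F, -1)))
Pow(Add(Function('C')(4), Function('p')(9)), 2) = Pow(Add(Mul(Rational(-2, 5), Pow(4, -1)), Pow(Add(-8, 9), -1)), 2) = Pow(Add(Mul(Rational(-2, 5), Rational(1, 4)), Pow(1, -1)), 2) = Pow(Add(Rational(-1, 10), 1), 2) = Pow(Rational(9, 10), 2) = Rational(81, 100)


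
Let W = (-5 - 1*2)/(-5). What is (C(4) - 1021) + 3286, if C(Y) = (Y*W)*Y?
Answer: 11437/5 ≈ 2287.4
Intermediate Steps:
W = 7/5 (W = (-5 - 2)*(-⅕) = -7*(-⅕) = 7/5 ≈ 1.4000)
C(Y) = 7*Y²/5 (C(Y) = (Y*(7/5))*Y = (7*Y/5)*Y = 7*Y²/5)
(C(4) - 1021) + 3286 = ((7/5)*4² - 1021) + 3286 = ((7/5)*16 - 1021) + 3286 = (112/5 - 1021) + 3286 = -4993/5 + 3286 = 11437/5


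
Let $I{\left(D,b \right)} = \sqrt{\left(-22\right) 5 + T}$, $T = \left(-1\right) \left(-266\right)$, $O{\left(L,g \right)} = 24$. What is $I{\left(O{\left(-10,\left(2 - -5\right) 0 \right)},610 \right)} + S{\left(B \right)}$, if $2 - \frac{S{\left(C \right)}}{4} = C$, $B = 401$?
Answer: $-1596 + 2 \sqrt{39} \approx -1583.5$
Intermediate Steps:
$S{\left(C \right)} = 8 - 4 C$
$T = 266$
$I{\left(D,b \right)} = 2 \sqrt{39}$ ($I{\left(D,b \right)} = \sqrt{\left(-22\right) 5 + 266} = \sqrt{-110 + 266} = \sqrt{156} = 2 \sqrt{39}$)
$I{\left(O{\left(-10,\left(2 - -5\right) 0 \right)},610 \right)} + S{\left(B \right)} = 2 \sqrt{39} + \left(8 - 1604\right) = 2 \sqrt{39} - 1596 = -1596 + 2 \sqrt{39}$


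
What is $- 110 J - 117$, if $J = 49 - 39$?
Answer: $-1217$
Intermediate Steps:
$J = 10$ ($J = 49 - 39 = 10$)
$- 110 J - 117 = \left(-110\right) 10 - 117 = -1100 - 117 = -1217$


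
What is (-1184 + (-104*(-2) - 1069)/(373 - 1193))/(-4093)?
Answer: 23659/81860 ≈ 0.28902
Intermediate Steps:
(-1184 + (-104*(-2) - 1069)/(373 - 1193))/(-4093) = (-1184 + (208 - 1069)/(-820))*(-1/4093) = (-1184 - 861*(-1/820))*(-1/4093) = (-1184 + 21/20)*(-1/4093) = -23659/20*(-1/4093) = 23659/81860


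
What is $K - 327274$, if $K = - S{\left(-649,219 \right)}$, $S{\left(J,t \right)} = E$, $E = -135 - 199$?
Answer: $-326940$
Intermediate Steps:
$E = -334$
$S{\left(J,t \right)} = -334$
$K = 334$ ($K = \left(-1\right) \left(-334\right) = 334$)
$K - 327274 = 334 - 327274 = -326940$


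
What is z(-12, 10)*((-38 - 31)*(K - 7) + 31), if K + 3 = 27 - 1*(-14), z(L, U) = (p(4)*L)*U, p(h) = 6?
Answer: 1517760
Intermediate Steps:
z(L, U) = 6*L*U (z(L, U) = (6*L)*U = 6*L*U)
K = 38 (K = -3 + (27 - 1*(-14)) = -3 + (27 + 14) = -3 + 41 = 38)
z(-12, 10)*((-38 - 31)*(K - 7) + 31) = (6*(-12)*10)*((-38 - 31)*(38 - 7) + 31) = -720*(-69*31 + 31) = -720*(-2139 + 31) = -720*(-2108) = 1517760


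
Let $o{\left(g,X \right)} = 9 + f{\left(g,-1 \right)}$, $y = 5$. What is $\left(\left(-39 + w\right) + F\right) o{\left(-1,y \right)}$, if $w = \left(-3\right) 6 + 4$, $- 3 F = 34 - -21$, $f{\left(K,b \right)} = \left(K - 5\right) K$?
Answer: $-1070$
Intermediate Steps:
$f{\left(K,b \right)} = K \left(-5 + K\right)$ ($f{\left(K,b \right)} = \left(-5 + K\right) K = K \left(-5 + K\right)$)
$F = - \frac{55}{3}$ ($F = - \frac{34 - -21}{3} = - \frac{34 + 21}{3} = \left(- \frac{1}{3}\right) 55 = - \frac{55}{3} \approx -18.333$)
$w = -14$ ($w = -18 + 4 = -14$)
$o{\left(g,X \right)} = 9 + g \left(-5 + g\right)$
$\left(\left(-39 + w\right) + F\right) o{\left(-1,y \right)} = \left(\left(-39 - 14\right) - \frac{55}{3}\right) \left(9 - \left(-5 - 1\right)\right) = \left(-53 - \frac{55}{3}\right) \left(9 - -6\right) = - \frac{214 \left(9 + 6\right)}{3} = \left(- \frac{214}{3}\right) 15 = -1070$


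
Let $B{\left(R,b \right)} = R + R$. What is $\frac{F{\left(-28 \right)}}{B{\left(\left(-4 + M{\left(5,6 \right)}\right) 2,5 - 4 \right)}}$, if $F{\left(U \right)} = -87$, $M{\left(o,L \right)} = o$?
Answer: $- \frac{87}{4} \approx -21.75$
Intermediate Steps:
$B{\left(R,b \right)} = 2 R$
$\frac{F{\left(-28 \right)}}{B{\left(\left(-4 + M{\left(5,6 \right)}\right) 2,5 - 4 \right)}} = - \frac{87}{2 \left(-4 + 5\right) 2} = - \frac{87}{2 \cdot 1 \cdot 2} = - \frac{87}{2 \cdot 2} = - \frac{87}{4}$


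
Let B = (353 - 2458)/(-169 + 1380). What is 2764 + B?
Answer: 3345099/1211 ≈ 2762.3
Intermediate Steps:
B = -2105/1211 ≈ -1.7382
2764 + B = 2764 - 2105/1211 = 3345099/1211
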